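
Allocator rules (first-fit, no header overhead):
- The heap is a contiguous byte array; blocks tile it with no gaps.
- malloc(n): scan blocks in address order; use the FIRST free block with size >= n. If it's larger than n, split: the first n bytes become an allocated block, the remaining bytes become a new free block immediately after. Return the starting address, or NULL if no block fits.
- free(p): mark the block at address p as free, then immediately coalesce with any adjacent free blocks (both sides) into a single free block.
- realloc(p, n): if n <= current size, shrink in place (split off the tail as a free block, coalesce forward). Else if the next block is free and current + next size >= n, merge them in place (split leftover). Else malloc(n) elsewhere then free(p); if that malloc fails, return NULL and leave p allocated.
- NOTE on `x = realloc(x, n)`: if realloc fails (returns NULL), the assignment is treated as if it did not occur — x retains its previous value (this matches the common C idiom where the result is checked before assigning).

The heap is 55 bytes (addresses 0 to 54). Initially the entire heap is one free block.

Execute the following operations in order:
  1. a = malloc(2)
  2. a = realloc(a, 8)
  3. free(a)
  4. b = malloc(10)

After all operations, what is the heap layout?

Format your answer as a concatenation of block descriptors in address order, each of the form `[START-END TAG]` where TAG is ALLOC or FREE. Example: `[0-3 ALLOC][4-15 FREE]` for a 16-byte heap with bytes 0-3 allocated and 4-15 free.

Op 1: a = malloc(2) -> a = 0; heap: [0-1 ALLOC][2-54 FREE]
Op 2: a = realloc(a, 8) -> a = 0; heap: [0-7 ALLOC][8-54 FREE]
Op 3: free(a) -> (freed a); heap: [0-54 FREE]
Op 4: b = malloc(10) -> b = 0; heap: [0-9 ALLOC][10-54 FREE]

Answer: [0-9 ALLOC][10-54 FREE]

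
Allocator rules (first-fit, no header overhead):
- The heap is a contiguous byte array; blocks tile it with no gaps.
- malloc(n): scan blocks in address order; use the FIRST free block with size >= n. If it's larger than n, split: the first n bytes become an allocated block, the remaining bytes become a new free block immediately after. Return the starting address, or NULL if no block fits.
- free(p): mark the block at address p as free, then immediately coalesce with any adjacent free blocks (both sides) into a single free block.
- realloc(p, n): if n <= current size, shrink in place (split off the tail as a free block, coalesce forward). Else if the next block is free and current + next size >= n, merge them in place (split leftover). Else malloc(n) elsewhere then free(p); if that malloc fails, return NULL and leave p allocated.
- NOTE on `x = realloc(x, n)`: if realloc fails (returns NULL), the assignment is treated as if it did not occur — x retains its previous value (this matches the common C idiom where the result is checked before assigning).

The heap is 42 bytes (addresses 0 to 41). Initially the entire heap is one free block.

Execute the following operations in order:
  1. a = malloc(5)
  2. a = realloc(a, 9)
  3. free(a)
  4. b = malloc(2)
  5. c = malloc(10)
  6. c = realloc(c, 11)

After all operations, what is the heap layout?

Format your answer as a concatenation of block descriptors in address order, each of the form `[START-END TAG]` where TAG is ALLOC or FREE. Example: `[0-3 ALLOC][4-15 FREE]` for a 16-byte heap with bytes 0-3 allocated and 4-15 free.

Op 1: a = malloc(5) -> a = 0; heap: [0-4 ALLOC][5-41 FREE]
Op 2: a = realloc(a, 9) -> a = 0; heap: [0-8 ALLOC][9-41 FREE]
Op 3: free(a) -> (freed a); heap: [0-41 FREE]
Op 4: b = malloc(2) -> b = 0; heap: [0-1 ALLOC][2-41 FREE]
Op 5: c = malloc(10) -> c = 2; heap: [0-1 ALLOC][2-11 ALLOC][12-41 FREE]
Op 6: c = realloc(c, 11) -> c = 2; heap: [0-1 ALLOC][2-12 ALLOC][13-41 FREE]

Answer: [0-1 ALLOC][2-12 ALLOC][13-41 FREE]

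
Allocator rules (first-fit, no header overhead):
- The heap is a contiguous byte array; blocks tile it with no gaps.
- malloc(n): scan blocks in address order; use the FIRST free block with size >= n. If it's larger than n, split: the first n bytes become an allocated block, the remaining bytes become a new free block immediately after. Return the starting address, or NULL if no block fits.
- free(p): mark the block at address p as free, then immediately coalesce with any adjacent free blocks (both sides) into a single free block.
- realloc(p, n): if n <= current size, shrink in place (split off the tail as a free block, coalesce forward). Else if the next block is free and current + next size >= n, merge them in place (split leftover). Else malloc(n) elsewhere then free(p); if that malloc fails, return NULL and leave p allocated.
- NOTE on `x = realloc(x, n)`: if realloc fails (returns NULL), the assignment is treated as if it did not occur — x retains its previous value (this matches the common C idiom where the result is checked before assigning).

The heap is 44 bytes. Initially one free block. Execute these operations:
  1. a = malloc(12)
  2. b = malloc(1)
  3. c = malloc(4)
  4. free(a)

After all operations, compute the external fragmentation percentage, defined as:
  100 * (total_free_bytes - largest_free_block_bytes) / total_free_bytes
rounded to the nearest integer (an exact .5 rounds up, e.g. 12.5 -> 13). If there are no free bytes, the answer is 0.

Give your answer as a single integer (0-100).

Op 1: a = malloc(12) -> a = 0; heap: [0-11 ALLOC][12-43 FREE]
Op 2: b = malloc(1) -> b = 12; heap: [0-11 ALLOC][12-12 ALLOC][13-43 FREE]
Op 3: c = malloc(4) -> c = 13; heap: [0-11 ALLOC][12-12 ALLOC][13-16 ALLOC][17-43 FREE]
Op 4: free(a) -> (freed a); heap: [0-11 FREE][12-12 ALLOC][13-16 ALLOC][17-43 FREE]
Free blocks: [12 27] total_free=39 largest=27 -> 100*(39-27)/39 = 1200/39 ≈ 30.769 -> rounds to 31

Answer: 31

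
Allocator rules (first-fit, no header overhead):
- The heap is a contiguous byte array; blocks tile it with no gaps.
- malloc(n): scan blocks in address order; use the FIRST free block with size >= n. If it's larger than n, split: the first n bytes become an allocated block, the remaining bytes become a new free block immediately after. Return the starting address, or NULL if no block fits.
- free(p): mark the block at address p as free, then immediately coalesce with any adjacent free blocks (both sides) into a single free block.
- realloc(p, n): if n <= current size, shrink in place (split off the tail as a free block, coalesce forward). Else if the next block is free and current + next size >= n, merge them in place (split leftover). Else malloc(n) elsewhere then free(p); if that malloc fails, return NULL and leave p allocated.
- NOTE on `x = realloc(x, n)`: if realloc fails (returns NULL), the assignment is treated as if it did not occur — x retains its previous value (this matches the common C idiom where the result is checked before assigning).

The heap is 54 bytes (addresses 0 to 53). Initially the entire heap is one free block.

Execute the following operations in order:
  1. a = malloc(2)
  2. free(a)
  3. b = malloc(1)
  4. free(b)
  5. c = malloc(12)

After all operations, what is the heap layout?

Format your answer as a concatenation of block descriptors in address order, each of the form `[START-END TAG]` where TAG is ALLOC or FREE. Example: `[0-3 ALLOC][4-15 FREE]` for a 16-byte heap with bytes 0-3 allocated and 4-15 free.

Answer: [0-11 ALLOC][12-53 FREE]

Derivation:
Op 1: a = malloc(2) -> a = 0; heap: [0-1 ALLOC][2-53 FREE]
Op 2: free(a) -> (freed a); heap: [0-53 FREE]
Op 3: b = malloc(1) -> b = 0; heap: [0-0 ALLOC][1-53 FREE]
Op 4: free(b) -> (freed b); heap: [0-53 FREE]
Op 5: c = malloc(12) -> c = 0; heap: [0-11 ALLOC][12-53 FREE]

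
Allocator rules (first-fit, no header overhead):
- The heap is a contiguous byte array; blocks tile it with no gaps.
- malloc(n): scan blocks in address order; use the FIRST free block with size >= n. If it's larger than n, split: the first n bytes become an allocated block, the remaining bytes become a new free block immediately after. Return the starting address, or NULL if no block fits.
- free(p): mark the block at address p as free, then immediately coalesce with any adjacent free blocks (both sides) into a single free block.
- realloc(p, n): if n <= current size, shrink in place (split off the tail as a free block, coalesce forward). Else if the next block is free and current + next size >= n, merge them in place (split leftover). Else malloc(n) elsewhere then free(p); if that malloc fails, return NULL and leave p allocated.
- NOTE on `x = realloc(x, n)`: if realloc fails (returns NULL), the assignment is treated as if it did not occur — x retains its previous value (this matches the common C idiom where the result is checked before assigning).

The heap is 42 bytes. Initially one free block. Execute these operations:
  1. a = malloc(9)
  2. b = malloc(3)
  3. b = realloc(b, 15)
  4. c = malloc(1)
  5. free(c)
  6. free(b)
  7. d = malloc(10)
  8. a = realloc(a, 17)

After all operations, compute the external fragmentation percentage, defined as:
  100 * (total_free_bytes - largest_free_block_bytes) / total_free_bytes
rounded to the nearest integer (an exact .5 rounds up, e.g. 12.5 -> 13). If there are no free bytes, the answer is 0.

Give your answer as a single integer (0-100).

Answer: 40

Derivation:
Op 1: a = malloc(9) -> a = 0; heap: [0-8 ALLOC][9-41 FREE]
Op 2: b = malloc(3) -> b = 9; heap: [0-8 ALLOC][9-11 ALLOC][12-41 FREE]
Op 3: b = realloc(b, 15) -> b = 9; heap: [0-8 ALLOC][9-23 ALLOC][24-41 FREE]
Op 4: c = malloc(1) -> c = 24; heap: [0-8 ALLOC][9-23 ALLOC][24-24 ALLOC][25-41 FREE]
Op 5: free(c) -> (freed c); heap: [0-8 ALLOC][9-23 ALLOC][24-41 FREE]
Op 6: free(b) -> (freed b); heap: [0-8 ALLOC][9-41 FREE]
Op 7: d = malloc(10) -> d = 9; heap: [0-8 ALLOC][9-18 ALLOC][19-41 FREE]
Op 8: a = realloc(a, 17) -> a = 19; heap: [0-8 FREE][9-18 ALLOC][19-35 ALLOC][36-41 FREE]
Free blocks: [9 6] total_free=15 largest=9 -> 100*(15-9)/15 = 600/15 = 40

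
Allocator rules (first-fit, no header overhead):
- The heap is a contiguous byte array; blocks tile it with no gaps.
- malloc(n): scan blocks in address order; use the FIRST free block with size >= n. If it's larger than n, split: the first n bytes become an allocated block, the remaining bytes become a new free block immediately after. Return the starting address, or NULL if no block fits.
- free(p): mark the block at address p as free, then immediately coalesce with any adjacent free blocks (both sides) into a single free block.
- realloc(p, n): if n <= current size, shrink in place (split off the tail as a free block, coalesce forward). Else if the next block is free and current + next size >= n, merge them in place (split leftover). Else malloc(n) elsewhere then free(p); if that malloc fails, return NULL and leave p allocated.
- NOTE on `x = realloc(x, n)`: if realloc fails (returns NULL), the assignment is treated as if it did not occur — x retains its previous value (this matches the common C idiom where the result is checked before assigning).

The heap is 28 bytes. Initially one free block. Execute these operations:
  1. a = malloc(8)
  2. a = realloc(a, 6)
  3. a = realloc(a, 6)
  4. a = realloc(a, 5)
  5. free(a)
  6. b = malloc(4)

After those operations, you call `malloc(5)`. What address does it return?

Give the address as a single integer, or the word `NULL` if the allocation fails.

Answer: 4

Derivation:
Op 1: a = malloc(8) -> a = 0; heap: [0-7 ALLOC][8-27 FREE]
Op 2: a = realloc(a, 6) -> a = 0; heap: [0-5 ALLOC][6-27 FREE]
Op 3: a = realloc(a, 6) -> a = 0; heap: [0-5 ALLOC][6-27 FREE]
Op 4: a = realloc(a, 5) -> a = 0; heap: [0-4 ALLOC][5-27 FREE]
Op 5: free(a) -> (freed a); heap: [0-27 FREE]
Op 6: b = malloc(4) -> b = 0; heap: [0-3 ALLOC][4-27 FREE]
malloc(5): first-fit scan over [0-3 ALLOC][4-27 FREE] -> 4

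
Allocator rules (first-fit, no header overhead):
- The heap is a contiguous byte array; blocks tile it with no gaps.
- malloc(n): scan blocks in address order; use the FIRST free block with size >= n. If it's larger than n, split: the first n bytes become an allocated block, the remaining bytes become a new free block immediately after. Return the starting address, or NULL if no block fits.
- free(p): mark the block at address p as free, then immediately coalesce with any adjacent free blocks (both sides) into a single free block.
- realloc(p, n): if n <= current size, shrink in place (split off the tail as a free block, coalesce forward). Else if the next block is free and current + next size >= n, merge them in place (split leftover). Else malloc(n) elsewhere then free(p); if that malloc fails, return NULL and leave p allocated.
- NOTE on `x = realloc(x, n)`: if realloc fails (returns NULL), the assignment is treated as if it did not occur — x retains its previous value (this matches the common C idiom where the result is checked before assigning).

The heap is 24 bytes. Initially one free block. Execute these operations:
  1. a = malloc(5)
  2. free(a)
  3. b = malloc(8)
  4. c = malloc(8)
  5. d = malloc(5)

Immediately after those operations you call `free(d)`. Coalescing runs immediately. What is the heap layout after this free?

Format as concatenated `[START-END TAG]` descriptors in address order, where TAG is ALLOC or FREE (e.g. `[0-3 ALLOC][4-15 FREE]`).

Answer: [0-7 ALLOC][8-15 ALLOC][16-23 FREE]

Derivation:
Op 1: a = malloc(5) -> a = 0; heap: [0-4 ALLOC][5-23 FREE]
Op 2: free(a) -> (freed a); heap: [0-23 FREE]
Op 3: b = malloc(8) -> b = 0; heap: [0-7 ALLOC][8-23 FREE]
Op 4: c = malloc(8) -> c = 8; heap: [0-7 ALLOC][8-15 ALLOC][16-23 FREE]
Op 5: d = malloc(5) -> d = 16; heap: [0-7 ALLOC][8-15 ALLOC][16-20 ALLOC][21-23 FREE]
free(d): d = 16 -> block [16-20 ALLOC]; mark free, coalesce with adjacent free neighbors -> [0-7 ALLOC][8-15 ALLOC][16-23 FREE]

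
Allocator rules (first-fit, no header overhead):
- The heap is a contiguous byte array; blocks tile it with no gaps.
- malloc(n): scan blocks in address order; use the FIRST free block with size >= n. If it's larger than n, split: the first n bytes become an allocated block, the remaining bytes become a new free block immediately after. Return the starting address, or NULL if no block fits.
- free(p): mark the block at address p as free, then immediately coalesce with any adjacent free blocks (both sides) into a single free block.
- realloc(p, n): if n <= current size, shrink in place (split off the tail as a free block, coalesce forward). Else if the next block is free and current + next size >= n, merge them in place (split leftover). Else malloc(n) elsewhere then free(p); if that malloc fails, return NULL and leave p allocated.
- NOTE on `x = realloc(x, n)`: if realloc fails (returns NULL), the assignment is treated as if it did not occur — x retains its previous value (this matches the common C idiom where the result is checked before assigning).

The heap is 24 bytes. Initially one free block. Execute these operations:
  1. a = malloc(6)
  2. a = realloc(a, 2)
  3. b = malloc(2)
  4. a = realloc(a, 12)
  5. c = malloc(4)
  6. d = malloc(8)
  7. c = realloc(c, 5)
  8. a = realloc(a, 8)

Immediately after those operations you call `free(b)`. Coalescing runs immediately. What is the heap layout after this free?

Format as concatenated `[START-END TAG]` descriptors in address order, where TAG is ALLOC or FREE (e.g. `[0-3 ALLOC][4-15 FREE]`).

Answer: [0-3 FREE][4-11 ALLOC][12-15 FREE][16-20 ALLOC][21-23 FREE]

Derivation:
Op 1: a = malloc(6) -> a = 0; heap: [0-5 ALLOC][6-23 FREE]
Op 2: a = realloc(a, 2) -> a = 0; heap: [0-1 ALLOC][2-23 FREE]
Op 3: b = malloc(2) -> b = 2; heap: [0-1 ALLOC][2-3 ALLOC][4-23 FREE]
Op 4: a = realloc(a, 12) -> a = 4; heap: [0-1 FREE][2-3 ALLOC][4-15 ALLOC][16-23 FREE]
Op 5: c = malloc(4) -> c = 16; heap: [0-1 FREE][2-3 ALLOC][4-15 ALLOC][16-19 ALLOC][20-23 FREE]
Op 6: d = malloc(8) -> d = NULL; heap: [0-1 FREE][2-3 ALLOC][4-15 ALLOC][16-19 ALLOC][20-23 FREE]
Op 7: c = realloc(c, 5) -> c = 16; heap: [0-1 FREE][2-3 ALLOC][4-15 ALLOC][16-20 ALLOC][21-23 FREE]
Op 8: a = realloc(a, 8) -> a = 4; heap: [0-1 FREE][2-3 ALLOC][4-11 ALLOC][12-15 FREE][16-20 ALLOC][21-23 FREE]
free(b): b = 2 -> block [2-3 ALLOC]; mark free, coalesce with adjacent free neighbors -> [0-3 FREE][4-11 ALLOC][12-15 FREE][16-20 ALLOC][21-23 FREE]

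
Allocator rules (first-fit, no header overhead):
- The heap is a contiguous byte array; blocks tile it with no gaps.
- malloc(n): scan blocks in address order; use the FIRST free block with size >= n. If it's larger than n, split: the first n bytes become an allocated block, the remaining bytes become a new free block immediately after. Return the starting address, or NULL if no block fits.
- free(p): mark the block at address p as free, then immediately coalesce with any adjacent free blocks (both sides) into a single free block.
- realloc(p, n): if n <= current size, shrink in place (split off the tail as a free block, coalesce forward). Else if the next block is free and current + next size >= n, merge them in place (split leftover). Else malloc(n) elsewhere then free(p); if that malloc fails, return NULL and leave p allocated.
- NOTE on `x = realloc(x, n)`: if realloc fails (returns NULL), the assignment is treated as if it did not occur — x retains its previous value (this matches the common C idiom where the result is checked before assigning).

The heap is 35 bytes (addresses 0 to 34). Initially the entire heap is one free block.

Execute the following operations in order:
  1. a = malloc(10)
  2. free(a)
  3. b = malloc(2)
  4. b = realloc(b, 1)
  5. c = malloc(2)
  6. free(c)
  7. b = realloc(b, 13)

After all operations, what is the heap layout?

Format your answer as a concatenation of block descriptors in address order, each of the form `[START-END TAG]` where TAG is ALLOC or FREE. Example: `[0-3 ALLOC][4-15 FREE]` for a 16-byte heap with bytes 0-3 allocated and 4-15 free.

Op 1: a = malloc(10) -> a = 0; heap: [0-9 ALLOC][10-34 FREE]
Op 2: free(a) -> (freed a); heap: [0-34 FREE]
Op 3: b = malloc(2) -> b = 0; heap: [0-1 ALLOC][2-34 FREE]
Op 4: b = realloc(b, 1) -> b = 0; heap: [0-0 ALLOC][1-34 FREE]
Op 5: c = malloc(2) -> c = 1; heap: [0-0 ALLOC][1-2 ALLOC][3-34 FREE]
Op 6: free(c) -> (freed c); heap: [0-0 ALLOC][1-34 FREE]
Op 7: b = realloc(b, 13) -> b = 0; heap: [0-12 ALLOC][13-34 FREE]

Answer: [0-12 ALLOC][13-34 FREE]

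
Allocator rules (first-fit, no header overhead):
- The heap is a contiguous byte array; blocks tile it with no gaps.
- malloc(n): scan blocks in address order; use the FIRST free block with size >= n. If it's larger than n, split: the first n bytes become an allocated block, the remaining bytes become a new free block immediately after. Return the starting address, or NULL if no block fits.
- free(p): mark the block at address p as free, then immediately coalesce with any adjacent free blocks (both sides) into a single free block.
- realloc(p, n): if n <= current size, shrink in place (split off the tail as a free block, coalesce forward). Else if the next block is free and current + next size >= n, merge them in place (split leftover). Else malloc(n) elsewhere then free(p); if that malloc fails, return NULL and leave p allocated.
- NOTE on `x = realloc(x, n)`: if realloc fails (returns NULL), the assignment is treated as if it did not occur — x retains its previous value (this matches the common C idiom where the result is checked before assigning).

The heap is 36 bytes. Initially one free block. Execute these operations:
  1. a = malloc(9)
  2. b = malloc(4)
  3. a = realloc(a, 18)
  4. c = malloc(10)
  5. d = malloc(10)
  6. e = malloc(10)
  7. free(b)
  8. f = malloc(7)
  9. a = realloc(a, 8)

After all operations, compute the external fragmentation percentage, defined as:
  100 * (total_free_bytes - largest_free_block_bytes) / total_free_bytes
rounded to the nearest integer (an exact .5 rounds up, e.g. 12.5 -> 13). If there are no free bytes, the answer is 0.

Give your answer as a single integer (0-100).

Answer: 29

Derivation:
Op 1: a = malloc(9) -> a = 0; heap: [0-8 ALLOC][9-35 FREE]
Op 2: b = malloc(4) -> b = 9; heap: [0-8 ALLOC][9-12 ALLOC][13-35 FREE]
Op 3: a = realloc(a, 18) -> a = 13; heap: [0-8 FREE][9-12 ALLOC][13-30 ALLOC][31-35 FREE]
Op 4: c = malloc(10) -> c = NULL; heap: [0-8 FREE][9-12 ALLOC][13-30 ALLOC][31-35 FREE]
Op 5: d = malloc(10) -> d = NULL; heap: [0-8 FREE][9-12 ALLOC][13-30 ALLOC][31-35 FREE]
Op 6: e = malloc(10) -> e = NULL; heap: [0-8 FREE][9-12 ALLOC][13-30 ALLOC][31-35 FREE]
Op 7: free(b) -> (freed b); heap: [0-12 FREE][13-30 ALLOC][31-35 FREE]
Op 8: f = malloc(7) -> f = 0; heap: [0-6 ALLOC][7-12 FREE][13-30 ALLOC][31-35 FREE]
Op 9: a = realloc(a, 8) -> a = 13; heap: [0-6 ALLOC][7-12 FREE][13-20 ALLOC][21-35 FREE]
Free blocks: [6 15] total_free=21 largest=15 -> 100*(21-15)/21 = 600/21 ≈ 28.571 -> rounds to 29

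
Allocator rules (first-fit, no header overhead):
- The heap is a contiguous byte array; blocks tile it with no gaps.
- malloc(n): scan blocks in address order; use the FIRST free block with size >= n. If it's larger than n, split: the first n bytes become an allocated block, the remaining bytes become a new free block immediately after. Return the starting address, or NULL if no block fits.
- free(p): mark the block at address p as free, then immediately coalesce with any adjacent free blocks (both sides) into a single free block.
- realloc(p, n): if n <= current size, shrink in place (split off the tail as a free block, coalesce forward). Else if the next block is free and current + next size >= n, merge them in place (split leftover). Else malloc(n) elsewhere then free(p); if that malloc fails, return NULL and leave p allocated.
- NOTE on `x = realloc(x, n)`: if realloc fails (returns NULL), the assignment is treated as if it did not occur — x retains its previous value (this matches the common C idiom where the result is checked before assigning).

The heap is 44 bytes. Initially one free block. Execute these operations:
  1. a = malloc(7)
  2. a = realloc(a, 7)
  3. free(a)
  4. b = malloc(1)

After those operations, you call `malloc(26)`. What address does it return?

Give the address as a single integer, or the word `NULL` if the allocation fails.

Answer: 1

Derivation:
Op 1: a = malloc(7) -> a = 0; heap: [0-6 ALLOC][7-43 FREE]
Op 2: a = realloc(a, 7) -> a = 0; heap: [0-6 ALLOC][7-43 FREE]
Op 3: free(a) -> (freed a); heap: [0-43 FREE]
Op 4: b = malloc(1) -> b = 0; heap: [0-0 ALLOC][1-43 FREE]
malloc(26): first-fit scan over [0-0 ALLOC][1-43 FREE] -> 1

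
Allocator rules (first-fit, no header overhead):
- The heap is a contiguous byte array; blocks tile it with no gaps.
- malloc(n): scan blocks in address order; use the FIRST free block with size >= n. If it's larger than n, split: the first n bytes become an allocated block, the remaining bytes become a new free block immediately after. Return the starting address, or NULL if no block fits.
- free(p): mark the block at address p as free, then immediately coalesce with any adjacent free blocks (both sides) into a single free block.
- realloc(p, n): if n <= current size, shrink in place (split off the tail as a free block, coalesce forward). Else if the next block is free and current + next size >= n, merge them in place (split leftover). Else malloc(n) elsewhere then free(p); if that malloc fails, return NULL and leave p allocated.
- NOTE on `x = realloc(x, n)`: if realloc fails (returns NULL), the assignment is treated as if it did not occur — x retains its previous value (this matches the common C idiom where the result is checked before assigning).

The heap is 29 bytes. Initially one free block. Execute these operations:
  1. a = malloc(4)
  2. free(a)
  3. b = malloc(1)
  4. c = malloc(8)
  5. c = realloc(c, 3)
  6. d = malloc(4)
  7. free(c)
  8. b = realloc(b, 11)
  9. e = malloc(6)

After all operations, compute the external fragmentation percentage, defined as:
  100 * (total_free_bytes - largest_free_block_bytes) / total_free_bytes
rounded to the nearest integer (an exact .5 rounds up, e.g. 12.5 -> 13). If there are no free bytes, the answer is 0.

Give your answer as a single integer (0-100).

Answer: 50

Derivation:
Op 1: a = malloc(4) -> a = 0; heap: [0-3 ALLOC][4-28 FREE]
Op 2: free(a) -> (freed a); heap: [0-28 FREE]
Op 3: b = malloc(1) -> b = 0; heap: [0-0 ALLOC][1-28 FREE]
Op 4: c = malloc(8) -> c = 1; heap: [0-0 ALLOC][1-8 ALLOC][9-28 FREE]
Op 5: c = realloc(c, 3) -> c = 1; heap: [0-0 ALLOC][1-3 ALLOC][4-28 FREE]
Op 6: d = malloc(4) -> d = 4; heap: [0-0 ALLOC][1-3 ALLOC][4-7 ALLOC][8-28 FREE]
Op 7: free(c) -> (freed c); heap: [0-0 ALLOC][1-3 FREE][4-7 ALLOC][8-28 FREE]
Op 8: b = realloc(b, 11) -> b = 8; heap: [0-3 FREE][4-7 ALLOC][8-18 ALLOC][19-28 FREE]
Op 9: e = malloc(6) -> e = 19; heap: [0-3 FREE][4-7 ALLOC][8-18 ALLOC][19-24 ALLOC][25-28 FREE]
Free blocks: [4 4] total_free=8 largest=4 -> 100*(8-4)/8 = 400/8 = 50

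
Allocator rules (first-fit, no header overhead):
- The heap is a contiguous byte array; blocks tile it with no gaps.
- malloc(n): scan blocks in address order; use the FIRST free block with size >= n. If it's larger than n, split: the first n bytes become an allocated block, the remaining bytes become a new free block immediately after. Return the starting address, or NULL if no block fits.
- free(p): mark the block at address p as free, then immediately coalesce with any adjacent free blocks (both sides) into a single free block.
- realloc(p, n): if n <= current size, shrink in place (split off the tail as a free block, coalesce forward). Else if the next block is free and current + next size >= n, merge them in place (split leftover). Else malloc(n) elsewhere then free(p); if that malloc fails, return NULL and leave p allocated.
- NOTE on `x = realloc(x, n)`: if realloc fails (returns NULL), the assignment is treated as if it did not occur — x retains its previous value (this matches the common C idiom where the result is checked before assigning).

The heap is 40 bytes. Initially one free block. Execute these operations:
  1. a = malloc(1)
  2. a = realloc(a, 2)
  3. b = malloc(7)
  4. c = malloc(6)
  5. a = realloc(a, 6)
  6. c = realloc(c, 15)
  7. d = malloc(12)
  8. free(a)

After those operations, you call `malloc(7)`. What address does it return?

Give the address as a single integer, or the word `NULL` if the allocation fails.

Answer: 9

Derivation:
Op 1: a = malloc(1) -> a = 0; heap: [0-0 ALLOC][1-39 FREE]
Op 2: a = realloc(a, 2) -> a = 0; heap: [0-1 ALLOC][2-39 FREE]
Op 3: b = malloc(7) -> b = 2; heap: [0-1 ALLOC][2-8 ALLOC][9-39 FREE]
Op 4: c = malloc(6) -> c = 9; heap: [0-1 ALLOC][2-8 ALLOC][9-14 ALLOC][15-39 FREE]
Op 5: a = realloc(a, 6) -> a = 15; heap: [0-1 FREE][2-8 ALLOC][9-14 ALLOC][15-20 ALLOC][21-39 FREE]
Op 6: c = realloc(c, 15) -> c = 21; heap: [0-1 FREE][2-8 ALLOC][9-14 FREE][15-20 ALLOC][21-35 ALLOC][36-39 FREE]
Op 7: d = malloc(12) -> d = NULL; heap: [0-1 FREE][2-8 ALLOC][9-14 FREE][15-20 ALLOC][21-35 ALLOC][36-39 FREE]
Op 8: free(a) -> (freed a); heap: [0-1 FREE][2-8 ALLOC][9-20 FREE][21-35 ALLOC][36-39 FREE]
malloc(7): first-fit scan over [0-1 FREE][2-8 ALLOC][9-20 FREE][21-35 ALLOC][36-39 FREE] -> 9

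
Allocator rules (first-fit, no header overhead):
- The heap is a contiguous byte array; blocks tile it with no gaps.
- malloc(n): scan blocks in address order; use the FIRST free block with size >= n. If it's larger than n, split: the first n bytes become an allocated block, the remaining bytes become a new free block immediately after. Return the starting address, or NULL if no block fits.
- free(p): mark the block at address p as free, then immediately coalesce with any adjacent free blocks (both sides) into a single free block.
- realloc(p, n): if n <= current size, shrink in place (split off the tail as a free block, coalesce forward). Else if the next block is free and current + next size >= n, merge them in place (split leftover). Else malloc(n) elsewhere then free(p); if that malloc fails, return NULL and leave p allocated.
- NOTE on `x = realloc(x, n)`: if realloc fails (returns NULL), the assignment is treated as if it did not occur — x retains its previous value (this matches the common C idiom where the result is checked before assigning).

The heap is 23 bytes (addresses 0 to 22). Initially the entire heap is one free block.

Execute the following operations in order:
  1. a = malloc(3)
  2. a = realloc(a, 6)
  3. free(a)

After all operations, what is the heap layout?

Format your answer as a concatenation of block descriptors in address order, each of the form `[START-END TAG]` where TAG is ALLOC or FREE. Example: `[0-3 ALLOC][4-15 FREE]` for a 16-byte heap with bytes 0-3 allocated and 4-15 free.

Op 1: a = malloc(3) -> a = 0; heap: [0-2 ALLOC][3-22 FREE]
Op 2: a = realloc(a, 6) -> a = 0; heap: [0-5 ALLOC][6-22 FREE]
Op 3: free(a) -> (freed a); heap: [0-22 FREE]

Answer: [0-22 FREE]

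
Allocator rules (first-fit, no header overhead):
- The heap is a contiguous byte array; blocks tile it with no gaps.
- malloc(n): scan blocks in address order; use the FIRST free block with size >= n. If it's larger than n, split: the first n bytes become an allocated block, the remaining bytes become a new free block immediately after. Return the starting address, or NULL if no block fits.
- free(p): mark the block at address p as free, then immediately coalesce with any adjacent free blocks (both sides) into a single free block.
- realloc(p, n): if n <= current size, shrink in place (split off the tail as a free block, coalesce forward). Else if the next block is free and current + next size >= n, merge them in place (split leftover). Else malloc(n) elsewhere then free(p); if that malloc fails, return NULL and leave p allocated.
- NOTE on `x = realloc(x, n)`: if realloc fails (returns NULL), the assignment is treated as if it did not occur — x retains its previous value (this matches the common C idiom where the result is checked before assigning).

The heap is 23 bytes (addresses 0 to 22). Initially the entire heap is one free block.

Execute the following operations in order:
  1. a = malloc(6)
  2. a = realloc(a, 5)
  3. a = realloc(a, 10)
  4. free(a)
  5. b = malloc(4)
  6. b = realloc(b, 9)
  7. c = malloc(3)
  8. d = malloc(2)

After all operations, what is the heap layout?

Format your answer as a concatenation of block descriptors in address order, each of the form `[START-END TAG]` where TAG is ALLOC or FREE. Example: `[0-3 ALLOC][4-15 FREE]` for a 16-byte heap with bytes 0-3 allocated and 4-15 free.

Op 1: a = malloc(6) -> a = 0; heap: [0-5 ALLOC][6-22 FREE]
Op 2: a = realloc(a, 5) -> a = 0; heap: [0-4 ALLOC][5-22 FREE]
Op 3: a = realloc(a, 10) -> a = 0; heap: [0-9 ALLOC][10-22 FREE]
Op 4: free(a) -> (freed a); heap: [0-22 FREE]
Op 5: b = malloc(4) -> b = 0; heap: [0-3 ALLOC][4-22 FREE]
Op 6: b = realloc(b, 9) -> b = 0; heap: [0-8 ALLOC][9-22 FREE]
Op 7: c = malloc(3) -> c = 9; heap: [0-8 ALLOC][9-11 ALLOC][12-22 FREE]
Op 8: d = malloc(2) -> d = 12; heap: [0-8 ALLOC][9-11 ALLOC][12-13 ALLOC][14-22 FREE]

Answer: [0-8 ALLOC][9-11 ALLOC][12-13 ALLOC][14-22 FREE]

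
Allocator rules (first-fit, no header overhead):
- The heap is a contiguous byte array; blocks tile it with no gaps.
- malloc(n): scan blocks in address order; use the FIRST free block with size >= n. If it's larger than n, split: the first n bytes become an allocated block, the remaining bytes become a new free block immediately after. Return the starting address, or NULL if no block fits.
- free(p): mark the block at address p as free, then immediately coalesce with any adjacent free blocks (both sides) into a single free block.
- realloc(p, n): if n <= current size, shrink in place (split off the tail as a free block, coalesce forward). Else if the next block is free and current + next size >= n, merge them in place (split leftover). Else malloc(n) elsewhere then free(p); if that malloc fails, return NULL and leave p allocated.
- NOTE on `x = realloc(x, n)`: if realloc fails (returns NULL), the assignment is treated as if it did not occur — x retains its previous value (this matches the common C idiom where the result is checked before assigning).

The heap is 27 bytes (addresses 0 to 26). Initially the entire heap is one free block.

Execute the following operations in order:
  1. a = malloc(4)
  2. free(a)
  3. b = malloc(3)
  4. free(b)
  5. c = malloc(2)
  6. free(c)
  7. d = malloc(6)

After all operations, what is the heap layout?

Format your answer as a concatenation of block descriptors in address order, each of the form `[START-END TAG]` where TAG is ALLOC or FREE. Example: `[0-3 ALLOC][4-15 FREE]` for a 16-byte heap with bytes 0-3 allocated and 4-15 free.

Answer: [0-5 ALLOC][6-26 FREE]

Derivation:
Op 1: a = malloc(4) -> a = 0; heap: [0-3 ALLOC][4-26 FREE]
Op 2: free(a) -> (freed a); heap: [0-26 FREE]
Op 3: b = malloc(3) -> b = 0; heap: [0-2 ALLOC][3-26 FREE]
Op 4: free(b) -> (freed b); heap: [0-26 FREE]
Op 5: c = malloc(2) -> c = 0; heap: [0-1 ALLOC][2-26 FREE]
Op 6: free(c) -> (freed c); heap: [0-26 FREE]
Op 7: d = malloc(6) -> d = 0; heap: [0-5 ALLOC][6-26 FREE]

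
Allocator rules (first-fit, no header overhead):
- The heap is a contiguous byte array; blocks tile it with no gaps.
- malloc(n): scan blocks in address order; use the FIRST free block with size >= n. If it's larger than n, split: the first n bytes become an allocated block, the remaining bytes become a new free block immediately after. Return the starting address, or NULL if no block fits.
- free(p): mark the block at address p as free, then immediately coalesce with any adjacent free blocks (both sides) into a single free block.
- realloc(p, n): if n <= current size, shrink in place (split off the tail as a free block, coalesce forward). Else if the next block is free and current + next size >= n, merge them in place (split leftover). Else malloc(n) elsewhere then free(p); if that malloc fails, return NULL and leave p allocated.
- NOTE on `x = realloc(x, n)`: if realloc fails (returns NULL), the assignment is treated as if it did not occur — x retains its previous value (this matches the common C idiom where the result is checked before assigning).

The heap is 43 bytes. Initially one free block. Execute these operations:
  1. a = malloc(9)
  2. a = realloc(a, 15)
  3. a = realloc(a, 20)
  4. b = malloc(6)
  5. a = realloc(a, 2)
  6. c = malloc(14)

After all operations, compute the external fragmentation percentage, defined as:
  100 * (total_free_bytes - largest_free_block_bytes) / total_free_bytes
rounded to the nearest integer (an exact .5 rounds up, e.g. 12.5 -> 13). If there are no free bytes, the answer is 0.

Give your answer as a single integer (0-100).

Answer: 19

Derivation:
Op 1: a = malloc(9) -> a = 0; heap: [0-8 ALLOC][9-42 FREE]
Op 2: a = realloc(a, 15) -> a = 0; heap: [0-14 ALLOC][15-42 FREE]
Op 3: a = realloc(a, 20) -> a = 0; heap: [0-19 ALLOC][20-42 FREE]
Op 4: b = malloc(6) -> b = 20; heap: [0-19 ALLOC][20-25 ALLOC][26-42 FREE]
Op 5: a = realloc(a, 2) -> a = 0; heap: [0-1 ALLOC][2-19 FREE][20-25 ALLOC][26-42 FREE]
Op 6: c = malloc(14) -> c = 2; heap: [0-1 ALLOC][2-15 ALLOC][16-19 FREE][20-25 ALLOC][26-42 FREE]
Free blocks: [4 17] total_free=21 largest=17 -> 100*(21-17)/21 = 400/21 ≈ 19.048 -> rounds to 19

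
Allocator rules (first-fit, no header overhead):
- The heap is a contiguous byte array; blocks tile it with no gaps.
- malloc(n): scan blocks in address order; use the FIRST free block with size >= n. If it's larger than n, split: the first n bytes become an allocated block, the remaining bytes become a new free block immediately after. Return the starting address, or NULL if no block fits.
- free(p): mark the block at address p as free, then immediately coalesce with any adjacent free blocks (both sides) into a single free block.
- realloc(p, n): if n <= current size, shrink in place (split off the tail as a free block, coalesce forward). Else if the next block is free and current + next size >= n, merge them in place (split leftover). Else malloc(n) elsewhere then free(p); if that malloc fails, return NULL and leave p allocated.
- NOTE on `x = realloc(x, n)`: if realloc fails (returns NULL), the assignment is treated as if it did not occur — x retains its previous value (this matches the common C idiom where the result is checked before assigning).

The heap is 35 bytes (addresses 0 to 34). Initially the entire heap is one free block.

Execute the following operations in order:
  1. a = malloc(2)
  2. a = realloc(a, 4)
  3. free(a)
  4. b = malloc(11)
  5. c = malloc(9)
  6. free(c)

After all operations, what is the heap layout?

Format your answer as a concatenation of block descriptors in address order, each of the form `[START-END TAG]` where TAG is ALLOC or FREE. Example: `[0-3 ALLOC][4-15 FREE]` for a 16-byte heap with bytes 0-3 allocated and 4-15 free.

Op 1: a = malloc(2) -> a = 0; heap: [0-1 ALLOC][2-34 FREE]
Op 2: a = realloc(a, 4) -> a = 0; heap: [0-3 ALLOC][4-34 FREE]
Op 3: free(a) -> (freed a); heap: [0-34 FREE]
Op 4: b = malloc(11) -> b = 0; heap: [0-10 ALLOC][11-34 FREE]
Op 5: c = malloc(9) -> c = 11; heap: [0-10 ALLOC][11-19 ALLOC][20-34 FREE]
Op 6: free(c) -> (freed c); heap: [0-10 ALLOC][11-34 FREE]

Answer: [0-10 ALLOC][11-34 FREE]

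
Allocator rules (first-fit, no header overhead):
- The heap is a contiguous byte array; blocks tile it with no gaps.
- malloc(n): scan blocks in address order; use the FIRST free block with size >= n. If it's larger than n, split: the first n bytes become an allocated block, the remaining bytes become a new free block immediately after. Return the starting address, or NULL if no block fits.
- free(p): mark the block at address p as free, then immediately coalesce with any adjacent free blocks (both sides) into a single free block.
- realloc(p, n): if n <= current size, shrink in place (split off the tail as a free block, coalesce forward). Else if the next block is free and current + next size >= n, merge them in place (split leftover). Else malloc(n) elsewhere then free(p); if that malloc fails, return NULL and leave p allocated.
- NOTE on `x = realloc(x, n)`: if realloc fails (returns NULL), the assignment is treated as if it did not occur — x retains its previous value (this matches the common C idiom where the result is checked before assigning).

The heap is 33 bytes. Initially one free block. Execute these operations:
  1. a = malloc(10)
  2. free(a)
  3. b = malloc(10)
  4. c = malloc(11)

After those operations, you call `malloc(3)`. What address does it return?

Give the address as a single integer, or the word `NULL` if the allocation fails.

Answer: 21

Derivation:
Op 1: a = malloc(10) -> a = 0; heap: [0-9 ALLOC][10-32 FREE]
Op 2: free(a) -> (freed a); heap: [0-32 FREE]
Op 3: b = malloc(10) -> b = 0; heap: [0-9 ALLOC][10-32 FREE]
Op 4: c = malloc(11) -> c = 10; heap: [0-9 ALLOC][10-20 ALLOC][21-32 FREE]
malloc(3): first-fit scan over [0-9 ALLOC][10-20 ALLOC][21-32 FREE] -> 21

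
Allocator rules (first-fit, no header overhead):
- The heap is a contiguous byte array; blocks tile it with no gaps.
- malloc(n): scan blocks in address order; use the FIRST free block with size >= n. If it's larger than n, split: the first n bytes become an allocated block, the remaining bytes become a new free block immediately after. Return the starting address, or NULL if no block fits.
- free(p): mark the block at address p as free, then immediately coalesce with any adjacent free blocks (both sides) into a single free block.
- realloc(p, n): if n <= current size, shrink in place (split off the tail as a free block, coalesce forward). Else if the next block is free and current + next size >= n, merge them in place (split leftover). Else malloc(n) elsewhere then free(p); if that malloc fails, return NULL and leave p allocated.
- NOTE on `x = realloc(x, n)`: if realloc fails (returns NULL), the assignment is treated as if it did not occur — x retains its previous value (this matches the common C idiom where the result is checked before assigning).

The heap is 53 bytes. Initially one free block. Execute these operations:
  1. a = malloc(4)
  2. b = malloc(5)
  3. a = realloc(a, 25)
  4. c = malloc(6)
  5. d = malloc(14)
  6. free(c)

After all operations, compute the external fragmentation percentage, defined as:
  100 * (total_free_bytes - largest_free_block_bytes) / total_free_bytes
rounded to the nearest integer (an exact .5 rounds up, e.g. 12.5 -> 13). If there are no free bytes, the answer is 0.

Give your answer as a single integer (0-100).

Op 1: a = malloc(4) -> a = 0; heap: [0-3 ALLOC][4-52 FREE]
Op 2: b = malloc(5) -> b = 4; heap: [0-3 ALLOC][4-8 ALLOC][9-52 FREE]
Op 3: a = realloc(a, 25) -> a = 9; heap: [0-3 FREE][4-8 ALLOC][9-33 ALLOC][34-52 FREE]
Op 4: c = malloc(6) -> c = 34; heap: [0-3 FREE][4-8 ALLOC][9-33 ALLOC][34-39 ALLOC][40-52 FREE]
Op 5: d = malloc(14) -> d = NULL; heap: [0-3 FREE][4-8 ALLOC][9-33 ALLOC][34-39 ALLOC][40-52 FREE]
Op 6: free(c) -> (freed c); heap: [0-3 FREE][4-8 ALLOC][9-33 ALLOC][34-52 FREE]
Free blocks: [4 19] total_free=23 largest=19 -> 100*(23-19)/23 = 400/23 ≈ 17.391 -> rounds to 17

Answer: 17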